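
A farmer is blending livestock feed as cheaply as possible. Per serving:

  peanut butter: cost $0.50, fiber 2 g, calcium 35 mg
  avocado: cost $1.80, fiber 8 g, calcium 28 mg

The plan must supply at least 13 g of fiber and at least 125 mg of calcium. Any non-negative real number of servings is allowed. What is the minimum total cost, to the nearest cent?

$3.07

Compare the cost at each extreme point of the feasible region.
peanut butter only: max(13/2, 125/35) = 6.5 servings → $3.25.
avocado only: max(13/8, 125/28) = 4.464 servings → $8.04.
peanut butter + avocado with both tight: 2.839 servings and 0.9152 servings → $3.07.
The minimum over all feasible corners is $3.07.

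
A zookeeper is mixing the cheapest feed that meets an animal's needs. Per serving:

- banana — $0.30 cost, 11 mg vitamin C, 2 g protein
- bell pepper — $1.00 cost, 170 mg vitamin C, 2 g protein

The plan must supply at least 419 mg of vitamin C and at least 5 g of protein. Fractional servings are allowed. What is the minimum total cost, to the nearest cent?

$2.47

The cheapest plan sits at a corner of the feasible region — with two constraints it uses at most two foods.
banana only: max(419/11, 5/2) = 38.09 servings → $11.43.
bell pepper only: max(419/170, 5/2) = 2.5 servings → $2.50.
banana + bell pepper with both tight: 0.03774 servings and 2.462 servings → $2.47.
Cheapest feasible corner: $2.47.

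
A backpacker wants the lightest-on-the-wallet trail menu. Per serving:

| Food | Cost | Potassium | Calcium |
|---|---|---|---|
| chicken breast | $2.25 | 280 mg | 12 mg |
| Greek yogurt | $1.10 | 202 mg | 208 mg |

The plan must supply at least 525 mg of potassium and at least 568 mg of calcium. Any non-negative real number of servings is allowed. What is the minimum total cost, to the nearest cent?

$3.00

With two linear requirements the optimum uses one or two foods; enumerate the corners.
chicken breast only: max(525/280, 568/12) = 47.33 servings → $106.50.
Greek yogurt only: max(525/202, 568/208) = 2.731 servings → $3.00.
chicken breast + Greek yogurt with both targets exact would need a negative amount; discard.
So the least-cost plan costs $3.00.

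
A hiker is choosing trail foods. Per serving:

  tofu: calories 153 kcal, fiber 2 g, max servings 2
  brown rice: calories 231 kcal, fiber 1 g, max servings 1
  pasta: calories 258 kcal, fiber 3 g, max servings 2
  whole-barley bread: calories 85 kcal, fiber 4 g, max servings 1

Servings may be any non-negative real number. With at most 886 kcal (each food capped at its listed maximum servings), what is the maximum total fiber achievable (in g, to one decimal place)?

Fiber per kcal: whole-barley bread 0.04706, tofu 0.01307, pasta 0.01163, brown rice 0.004329.
Take 1 serving of whole-barley bread: uses 85 kcal, +4.0 g fiber (running total 4.0 g).
Take 2 servings of tofu: uses 306 kcal, +4.0 g fiber (running total 8.0 g).
Take 1.919 servings of pasta: uses 495 kcal, +5.8 g fiber (running total 13.8 g).
Filling greedily by fiber-per-kcal is optimal for one linear limit, giving 13.8 g.

13.8 g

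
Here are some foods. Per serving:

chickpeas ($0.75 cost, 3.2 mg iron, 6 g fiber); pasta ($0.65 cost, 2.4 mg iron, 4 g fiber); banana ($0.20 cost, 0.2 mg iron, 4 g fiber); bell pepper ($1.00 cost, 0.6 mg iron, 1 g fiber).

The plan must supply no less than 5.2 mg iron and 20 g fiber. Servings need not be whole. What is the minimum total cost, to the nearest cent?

$1.65

Check every corner: each single food scaled to meet both minima, and each pair solved so both constraints bind.
chickpeas only: max(5.2/3.2, 20/6) = 3.333 servings → $2.50.
pasta only: max(5.2/2.4, 20/4) = 5 servings → $3.25.
banana only: max(5.2/0.2, 20/4) = 26 servings → $5.20.
bell pepper only: max(5.2/0.6, 20/1) = 20 servings → $20.00.
chickpeas + pasta with both targets exact would need a negative amount; discard.
chickpeas + banana with both tight: 1.448 servings and 2.828 servings → $1.65.
chickpeas + bell pepper: the both-tight solution has a negative serving — not a feasible corner.
pasta + banana with both tight: 1.909 servings and 3.091 servings → $1.86.
pasta + bell pepper (both tight): parallel constraints — no distinct corner.
banana + bell pepper with both tight: 3.091 servings and 7.636 servings → $8.25.
The minimum over all feasible corners is $1.65.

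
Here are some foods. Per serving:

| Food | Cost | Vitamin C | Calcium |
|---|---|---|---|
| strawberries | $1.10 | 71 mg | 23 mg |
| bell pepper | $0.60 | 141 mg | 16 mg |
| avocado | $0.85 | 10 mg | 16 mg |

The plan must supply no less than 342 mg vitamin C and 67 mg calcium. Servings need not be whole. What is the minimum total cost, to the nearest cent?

This is a tiny linear program; its minimum lies at a vertex of the feasible set. List the vertices and price them.
strawberries only: max(342/71, 67/23) = 4.817 servings → $5.30.
bell pepper only: max(342/141, 67/16) = 4.188 servings → $2.51.
avocado only: max(342/10, 67/16) = 34.2 servings → $29.07.
strawberries + bell pepper with both tight: 1.887 servings and 1.476 servings → $2.96.
strawberries + avocado: intersection lies outside the first quadrant.
bell pepper + avocado with both tight: 2.291 servings and 1.896 servings → $2.99.
The minimum over all feasible corners is $2.51.

$2.51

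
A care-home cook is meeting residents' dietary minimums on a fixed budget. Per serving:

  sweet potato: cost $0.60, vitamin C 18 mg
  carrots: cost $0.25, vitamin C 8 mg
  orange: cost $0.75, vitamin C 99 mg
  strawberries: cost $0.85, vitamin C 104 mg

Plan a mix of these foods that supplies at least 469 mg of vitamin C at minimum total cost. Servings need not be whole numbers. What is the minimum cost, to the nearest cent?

Cost per mg of vitamin C: orange $0.0076, strawberries $0.0082, carrots $0.0312, sweet potato $0.0333.
With no serving limits, use only orange: 469 mg / 99 mg = 4.737 servings × $0.75 = $3.55.

$3.55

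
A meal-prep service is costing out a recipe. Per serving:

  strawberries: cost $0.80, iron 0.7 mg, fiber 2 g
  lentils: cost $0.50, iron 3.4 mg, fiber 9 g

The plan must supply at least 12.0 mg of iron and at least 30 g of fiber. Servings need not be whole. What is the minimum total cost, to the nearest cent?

Check every corner: each single food scaled to meet both minima, and each pair solved so both constraints bind.
strawberries only: max(12.0/0.7, 30/2) = 17.14 servings → $13.71.
lentils only: max(12.0/3.4, 30/9) = 3.529 servings → $1.76.
strawberries + lentils with both targets exact would need a negative amount; discard.
The minimum over all feasible corners is $1.76.

$1.76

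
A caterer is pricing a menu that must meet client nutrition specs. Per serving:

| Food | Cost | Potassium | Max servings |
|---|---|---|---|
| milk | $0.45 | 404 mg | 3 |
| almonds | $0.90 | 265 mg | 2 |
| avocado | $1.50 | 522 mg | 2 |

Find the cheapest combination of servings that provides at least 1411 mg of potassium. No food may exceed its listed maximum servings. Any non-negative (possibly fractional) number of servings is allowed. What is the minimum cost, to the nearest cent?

$1.92

Cost per mg of potassium: milk $0.0011, avocado $0.0029, almonds $0.0034.
Take 3 servings of milk: +1212.0 mg potassium for $1.35 (total $1.35, still need 199.0 mg).
Take 0.3812 servings of avocado: +199.0 mg potassium for $0.57 (total $1.92, still need 0.0 mg).
Greedy by cheapest-per-mg is optimal for a single linear constraint, so the minimum cost is $1.92.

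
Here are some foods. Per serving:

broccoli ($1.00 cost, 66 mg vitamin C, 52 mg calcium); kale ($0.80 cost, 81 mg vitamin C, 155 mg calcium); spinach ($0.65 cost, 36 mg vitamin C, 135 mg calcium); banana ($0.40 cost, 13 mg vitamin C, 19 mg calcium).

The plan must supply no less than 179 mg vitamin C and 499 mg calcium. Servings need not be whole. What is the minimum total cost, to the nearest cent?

$2.46

This is a tiny linear program; its minimum lies at a vertex of the feasible set. List the vertices and price them.
broccoli only: max(179/66, 499/52) = 9.596 servings → $9.60.
kale only: max(179/81, 499/155) = 3.219 servings → $2.58.
spinach only: max(179/36, 499/135) = 4.972 servings → $3.23.
banana only: max(179/13, 499/19) = 26.26 servings → $10.51.
broccoli + kale with both targets exact would need a negative amount; discard.
broccoli + spinach with both tight: 0.8811 servings and 3.357 servings → $3.06.
broccoli + banana with both targets exact would need a negative amount; discard.
kale + spinach with both tight: 1.158 servings and 2.367 servings → $2.46.
kale + banana: the both-tight solution has a negative serving — not a feasible corner.
spinach + banana with both tight: 2.881 servings and 5.79 servings → $4.19.
Cheapest feasible corner: $2.46.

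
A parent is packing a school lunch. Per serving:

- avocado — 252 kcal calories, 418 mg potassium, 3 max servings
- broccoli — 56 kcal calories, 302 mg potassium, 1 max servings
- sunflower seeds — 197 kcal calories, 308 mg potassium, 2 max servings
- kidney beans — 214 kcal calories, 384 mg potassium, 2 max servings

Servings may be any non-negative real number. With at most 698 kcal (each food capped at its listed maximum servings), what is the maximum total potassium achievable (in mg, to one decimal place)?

Potassium per kcal: broccoli 5.393, kidney beans 1.794, avocado 1.659, sunflower seeds 1.563.
Take 1 serving of broccoli: uses 56 kcal, +302.0 mg potassium (running total 302.0 mg).
Take 2 servings of kidney beans: uses 428 kcal, +768.0 mg potassium (running total 1070.0 mg).
Take 0.8492 servings of avocado: uses 214 kcal, +355.0 mg potassium (running total 1425.0 mg).
Filling greedily by potassium-per-kcal is optimal for one linear limit, giving 1425.0 mg.

1425.0 mg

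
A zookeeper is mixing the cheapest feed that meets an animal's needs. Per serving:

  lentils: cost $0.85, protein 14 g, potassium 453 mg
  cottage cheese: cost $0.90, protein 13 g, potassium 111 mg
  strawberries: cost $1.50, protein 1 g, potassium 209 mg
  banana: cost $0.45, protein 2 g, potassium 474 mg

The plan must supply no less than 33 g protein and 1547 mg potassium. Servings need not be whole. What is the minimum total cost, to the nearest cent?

An LP optimum is at a vertex; with two nutrient constraints at most two foods are used. Check each candidate.
lentils only: max(33/14, 1547/453) = 3.415 servings → $2.90.
cottage cheese only: max(33/13, 1547/111) = 13.94 servings → $12.54.
strawberries only: max(33/1, 1547/209) = 33 servings → $49.50.
banana only: max(33/2, 1547/474) = 16.5 servings → $7.42.
lentils + cottage cheese: intersection lies outside the first quadrant.
lentils + strawberries with both tight: 2.163 servings and 2.713 servings → $5.91.
lentils + banana with both tight: 2.19 servings and 1.171 servings → $2.39.
cottage cheese + strawberries with both tight: 2.053 servings and 6.312 servings → $11.32.
cottage cheese + banana with both tight: 2.112 servings and 2.769 servings → $3.15.
strawberries + banana with both targets exact would need a negative amount; discard.
So the least-cost plan costs $2.39.

$2.39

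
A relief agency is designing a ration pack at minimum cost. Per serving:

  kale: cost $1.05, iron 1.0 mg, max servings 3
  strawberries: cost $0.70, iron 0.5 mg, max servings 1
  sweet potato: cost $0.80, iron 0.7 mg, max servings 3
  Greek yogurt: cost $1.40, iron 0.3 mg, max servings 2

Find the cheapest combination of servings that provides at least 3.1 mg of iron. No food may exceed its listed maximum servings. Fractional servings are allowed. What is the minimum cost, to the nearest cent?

Cost per mg of iron: kale $1.0500, sweet potato $1.1429, strawberries $1.4000, Greek yogurt $4.6667.
Take 3 servings of kale: +3.0 mg iron for $3.15 (total $3.15, still need 0.1 mg).
Take 0.1429 servings of sweet potato: +0.1 mg iron for $0.11 (total $3.26, still need 0.0 mg).
Filling from the cheapest source first is optimal under one linear minimum: $3.26.

$3.26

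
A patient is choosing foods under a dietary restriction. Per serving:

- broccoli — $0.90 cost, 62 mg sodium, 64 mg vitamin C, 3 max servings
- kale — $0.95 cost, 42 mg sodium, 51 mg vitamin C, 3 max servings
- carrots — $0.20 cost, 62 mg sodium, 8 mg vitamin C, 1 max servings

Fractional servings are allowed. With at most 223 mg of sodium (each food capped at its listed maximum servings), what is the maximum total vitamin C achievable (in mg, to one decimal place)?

Vitamin C per mg sodium: kale 1.214, broccoli 1.032, carrots 0.129.
Take 3 servings of kale: uses 126 mg sodium, +153.0 mg vitamin C (running total 153.0 mg).
Take 1.565 servings of broccoli: uses 97 mg sodium, +100.1 mg vitamin C (running total 253.1 mg).
Greedy by best ratio exhausts the sodium allowance optimally: 253.1 mg.

253.1 mg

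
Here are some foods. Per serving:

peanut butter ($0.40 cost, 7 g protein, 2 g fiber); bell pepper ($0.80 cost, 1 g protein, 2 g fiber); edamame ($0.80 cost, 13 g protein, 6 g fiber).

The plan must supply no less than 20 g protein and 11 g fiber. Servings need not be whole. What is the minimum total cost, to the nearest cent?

$1.47

Minimising a linear cost over {protein ≥ 20, fiber ≥ 11, servings ≥ 0} — the optimum is at a vertex, using one or two foods.
peanut butter only: max(20/7, 11/2) = 5.5 servings → $2.20.
bell pepper only: max(20/1, 11/2) = 20 servings → $16.00.
edamame only: max(20/13, 11/6) = 1.833 servings → $1.47.
peanut butter + bell pepper with both tight: 2.417 servings and 3.083 servings → $3.43.
peanut butter + edamame: the both-tight solution has a negative serving — not a feasible corner.
bell pepper + edamame with both tight: 1.15 servings and 1.45 servings → $2.08.
The minimum over all feasible corners is $1.47.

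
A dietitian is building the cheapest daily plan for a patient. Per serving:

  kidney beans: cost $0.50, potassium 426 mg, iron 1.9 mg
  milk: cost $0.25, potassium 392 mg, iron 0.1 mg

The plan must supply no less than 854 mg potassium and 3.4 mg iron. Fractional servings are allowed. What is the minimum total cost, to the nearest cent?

$0.95

Check every corner: each single food scaled to meet both minima, and each pair solved so both constraints bind.
kidney beans only: max(854/426, 3.4/1.9) = 2.005 servings → $1.00.
milk only: max(854/392, 3.4/0.1) = 34 servings → $8.50.
kidney beans + milk with both tight: 1.776 servings and 0.2481 servings → $0.95.
The minimum over all feasible corners is $0.95.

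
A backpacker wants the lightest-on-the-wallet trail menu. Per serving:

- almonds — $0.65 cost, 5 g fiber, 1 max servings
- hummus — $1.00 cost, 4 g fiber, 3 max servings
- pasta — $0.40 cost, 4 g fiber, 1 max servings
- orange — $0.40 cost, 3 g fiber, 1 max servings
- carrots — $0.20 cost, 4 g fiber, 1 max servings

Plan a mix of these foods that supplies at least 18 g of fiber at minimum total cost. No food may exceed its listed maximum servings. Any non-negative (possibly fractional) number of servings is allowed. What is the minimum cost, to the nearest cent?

$2.15

Cost per g of fiber: carrots $0.0500, pasta $0.1000, almonds $0.1300, orange $0.1333, hummus $0.2500.
Take 1 serving of carrots: +4.0 g fiber for $0.20 (total $0.20, still need 14.0 g).
Take 1 serving of pasta: +4.0 g fiber for $0.40 (total $0.60, still need 10.0 g).
Take 1 serving of almonds: +5.0 g fiber for $0.65 (total $1.25, still need 5.0 g).
Take 1 serving of orange: +3.0 g fiber for $0.40 (total $1.65, still need 2.0 g).
Take 0.5 servings of hummus: +2.0 g fiber for $0.50 (total $2.15, still need 0.0 g).
Greedy by cheapest-per-g is optimal for a single linear constraint, so the minimum cost is $2.15.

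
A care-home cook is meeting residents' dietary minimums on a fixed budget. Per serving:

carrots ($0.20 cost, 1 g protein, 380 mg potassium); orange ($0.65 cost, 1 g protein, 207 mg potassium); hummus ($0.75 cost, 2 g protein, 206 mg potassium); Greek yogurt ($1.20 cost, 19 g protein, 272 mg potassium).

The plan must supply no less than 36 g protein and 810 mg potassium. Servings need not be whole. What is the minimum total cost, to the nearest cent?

$2.38

carrots only: max(36/1, 810/380) = 36 servings → $7.20.
orange only: max(36/1, 810/207) = 36 servings → $23.40.
hummus only: max(36/2, 810/206) = 18 servings → $13.50.
Greek yogurt only: max(36/19, 810/272) = 2.978 servings → $3.57.
carrots + orange: the both-tight solution has a negative serving — not a feasible corner.
carrots + hummus: the both-tight solution has a negative serving — not a feasible corner.
carrots + Greek yogurt with both tight: 0.8057 servings and 1.852 servings → $2.38.
orange + hummus: the both-tight solution has a negative serving — not a feasible corner.
orange + Greek yogurt with both tight: 1.529 servings and 1.814 servings → $3.17.
hummus + Greek yogurt with both tight: 1.661 servings and 1.72 servings → $3.31.
The minimum over all feasible corners is $2.38.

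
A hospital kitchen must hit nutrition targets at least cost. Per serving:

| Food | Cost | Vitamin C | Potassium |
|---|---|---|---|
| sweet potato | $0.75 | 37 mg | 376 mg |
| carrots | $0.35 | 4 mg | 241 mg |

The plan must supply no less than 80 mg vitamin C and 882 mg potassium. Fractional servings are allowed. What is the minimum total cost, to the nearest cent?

$1.71

A basic optimal solution has at most two foods positive. Try each food alone and each pair with both targets met exactly.
sweet potato only: max(80/37, 882/376) = 2.346 servings → $1.76.
carrots only: max(80/4, 882/241) = 20 servings → $7.00.
sweet potato + carrots with both tight: 2.125 servings and 0.3445 servings → $1.71.
Cheapest feasible corner: $1.71.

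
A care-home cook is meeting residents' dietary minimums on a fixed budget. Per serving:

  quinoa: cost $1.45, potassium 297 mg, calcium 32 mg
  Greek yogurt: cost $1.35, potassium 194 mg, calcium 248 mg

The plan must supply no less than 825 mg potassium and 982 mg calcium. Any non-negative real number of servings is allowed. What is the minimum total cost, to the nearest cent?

With two linear requirements the optimum uses one or two foods; enumerate the corners.
quinoa only: max(825/297, 982/32) = 30.69 servings → $44.50.
Greek yogurt only: max(825/194, 982/248) = 4.253 servings → $5.74.
quinoa + Greek yogurt with both tight: 0.2089 servings and 3.933 servings → $5.61.
The minimum over all feasible corners is $5.61.

$5.61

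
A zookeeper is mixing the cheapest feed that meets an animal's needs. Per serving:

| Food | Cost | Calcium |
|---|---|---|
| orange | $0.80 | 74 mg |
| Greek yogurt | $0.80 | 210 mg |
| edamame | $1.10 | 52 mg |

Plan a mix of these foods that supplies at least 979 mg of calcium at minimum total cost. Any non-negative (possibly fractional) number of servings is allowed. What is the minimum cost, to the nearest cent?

Cost per mg of calcium: Greek yogurt $0.0038, orange $0.0108, edamame $0.0212.
With no serving limits, use only Greek yogurt: 979 mg / 210 mg = 4.662 servings × $0.80 = $3.73.

$3.73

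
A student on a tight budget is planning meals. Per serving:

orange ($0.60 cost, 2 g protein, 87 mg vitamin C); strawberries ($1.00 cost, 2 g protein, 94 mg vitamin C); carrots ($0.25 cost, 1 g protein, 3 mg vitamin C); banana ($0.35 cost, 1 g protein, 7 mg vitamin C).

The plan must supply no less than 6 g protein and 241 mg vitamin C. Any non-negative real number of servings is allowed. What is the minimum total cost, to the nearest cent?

Minimising a linear cost over {protein ≥ 6, vitamin C ≥ 241, servings ≥ 0} — the optimum is at a vertex, using one or two foods.
orange only: max(6/2, 241/87) = 3 servings → $1.80.
strawberries only: max(6/2, 241/94) = 3 servings → $3.00.
carrots only: max(6/1, 241/3) = 80.33 servings → $20.08.
banana only: max(6/1, 241/7) = 34.43 servings → $12.05.
orange + strawberries with both targets exact would need a negative amount; discard.
orange + carrots with both tight: 2.753 servings and 0.4938 servings → $1.78.
orange + banana with both tight: 2.726 servings and 0.5479 servings → $1.83.
strawberries + carrots with both tight: 2.534 servings and 0.9318 servings → $2.77.
strawberries + banana with both tight: 2.487 servings and 1.025 servings → $2.85.
carrots + banana: the both-tight solution has a negative serving — not a feasible corner.
Cheapest feasible corner: $1.78.

$1.78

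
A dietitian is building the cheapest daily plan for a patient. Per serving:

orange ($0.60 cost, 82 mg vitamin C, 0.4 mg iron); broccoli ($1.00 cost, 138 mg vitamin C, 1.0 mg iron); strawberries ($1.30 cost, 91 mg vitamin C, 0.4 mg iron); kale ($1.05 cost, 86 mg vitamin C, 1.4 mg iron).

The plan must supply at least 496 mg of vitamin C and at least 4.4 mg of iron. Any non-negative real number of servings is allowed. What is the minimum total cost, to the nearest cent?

$4.04

Minimising a linear cost over {vitamin C ≥ 496, iron ≥ 4.4, servings ≥ 0} — the optimum is at a vertex, using one or two foods.
orange only: max(496/82, 4.4/0.4) = 11 servings → $6.60.
broccoli only: max(496/138, 4.4/1.0) = 4.4 servings → $4.40.
strawberries only: max(496/91, 4.4/0.4) = 11 servings → $14.30.
kale only: max(496/86, 4.4/1.4) = 5.767 servings → $6.06.
orange + broccoli with both targets exact would need a negative amount; discard.
orange + strawberries with both targets exact would need a negative amount; discard.
orange + kale with both tight: 3.93 servings and 2.02 servings → $4.48.
broccoli + strawberries with both targets exact would need a negative amount; discard.
broccoli + kale with both tight: 2.948 servings and 1.037 servings → $4.04.
strawberries + kale with both tight: 3.398 servings and 2.172 servings → $6.70.
Cheapest feasible corner: $4.04.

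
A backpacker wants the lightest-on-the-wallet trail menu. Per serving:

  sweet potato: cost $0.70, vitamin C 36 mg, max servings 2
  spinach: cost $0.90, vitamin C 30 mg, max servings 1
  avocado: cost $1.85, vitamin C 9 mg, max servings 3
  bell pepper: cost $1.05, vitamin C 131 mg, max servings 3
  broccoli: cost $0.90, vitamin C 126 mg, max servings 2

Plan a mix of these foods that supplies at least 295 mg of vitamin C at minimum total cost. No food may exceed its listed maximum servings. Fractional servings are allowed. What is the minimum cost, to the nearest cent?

Cost per mg of vitamin C: broccoli $0.0071, bell pepper $0.0080, sweet potato $0.0194, spinach $0.0300, avocado $0.2056.
Take 2 servings of broccoli: +252.0 mg vitamin C for $1.80 (total $1.80, still need 43.0 mg).
Take 0.3282 servings of bell pepper: +43.0 mg vitamin C for $0.34 (total $2.14, still need 0.0 mg).
Greedy by cheapest-per-mg is optimal for a single linear constraint, so the minimum cost is $2.14.

$2.14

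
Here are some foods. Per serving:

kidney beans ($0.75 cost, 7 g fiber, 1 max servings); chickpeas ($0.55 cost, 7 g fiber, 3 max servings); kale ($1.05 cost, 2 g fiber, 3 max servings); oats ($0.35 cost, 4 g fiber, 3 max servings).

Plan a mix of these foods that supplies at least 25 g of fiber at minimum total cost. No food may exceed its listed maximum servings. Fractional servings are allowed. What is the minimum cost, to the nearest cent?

$2.00

Cost per g of fiber: chickpeas $0.0786, oats $0.0875, kidney beans $0.1071, kale $0.5250.
Take 3 servings of chickpeas: +21.0 g fiber for $1.65 (total $1.65, still need 4.0 g).
Take 1 serving of oats: +4.0 g fiber for $0.35 (total $2.00, still need 0.0 g).
Greedy by cheapest-per-g is optimal for a single linear constraint, so the minimum cost is $2.00.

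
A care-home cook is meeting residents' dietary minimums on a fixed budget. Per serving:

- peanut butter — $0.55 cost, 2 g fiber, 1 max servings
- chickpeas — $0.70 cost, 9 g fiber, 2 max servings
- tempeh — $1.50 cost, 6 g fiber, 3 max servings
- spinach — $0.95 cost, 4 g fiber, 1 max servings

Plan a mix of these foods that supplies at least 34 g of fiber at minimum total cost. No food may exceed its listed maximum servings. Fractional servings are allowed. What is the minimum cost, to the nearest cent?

Cost per g of fiber: chickpeas $0.0778, spinach $0.2375, tempeh $0.2500, peanut butter $0.2750.
Take 2 servings of chickpeas: +18.0 g fiber for $1.40 (total $1.40, still need 16.0 g).
Take 1 serving of spinach: +4.0 g fiber for $0.95 (total $2.35, still need 12.0 g).
Take 2 servings of tempeh: +12.0 g fiber for $3.00 (total $5.35, still need 0.0 g).
Greedy by cheapest-per-g is optimal for a single linear constraint, so the minimum cost is $5.35.

$5.35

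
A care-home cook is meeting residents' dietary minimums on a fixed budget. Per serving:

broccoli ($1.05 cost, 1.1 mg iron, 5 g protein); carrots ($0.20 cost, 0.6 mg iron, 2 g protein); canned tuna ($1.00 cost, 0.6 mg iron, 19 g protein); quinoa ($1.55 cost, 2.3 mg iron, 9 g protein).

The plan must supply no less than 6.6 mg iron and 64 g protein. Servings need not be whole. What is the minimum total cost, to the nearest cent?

$4.18

This is a tiny linear program; its minimum lies at a vertex of the feasible set. List the vertices and price them.
broccoli only: max(6.6/1.1, 64/5) = 12.8 servings → $13.44.
carrots only: max(6.6/0.6, 64/2) = 32 servings → $6.40.
canned tuna only: max(6.6/0.6, 64/19) = 11 servings → $11.00.
quinoa only: max(6.6/2.3, 64/9) = 7.111 servings → $11.02.
broccoli + carrots: intersection lies outside the first quadrant.
broccoli + canned tuna with both tight: 4.86 servings and 2.089 servings → $7.19.
broccoli + quinoa: intersection lies outside the first quadrant.
carrots + canned tuna with both tight: 8.529 servings and 2.471 servings → $4.18.
carrots + quinoa: the both-tight solution has a negative serving — not a feasible corner.
canned tuna + quinoa with both tight: 2.292 servings and 2.272 servings → $5.81.
So the least-cost plan costs $4.18.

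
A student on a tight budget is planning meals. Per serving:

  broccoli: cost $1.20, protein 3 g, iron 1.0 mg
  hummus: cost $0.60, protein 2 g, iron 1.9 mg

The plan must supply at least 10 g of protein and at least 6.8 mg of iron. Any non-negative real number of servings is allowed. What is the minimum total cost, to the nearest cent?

Two binding constraints pin down two serving amounts, so the optimal mix uses at most two foods. The candidates are each food alone (scaled to the tighter of protein/iron) and each pair with both constraints tight.
broccoli only: max(10/3, 6.8/1.0) = 6.8 servings → $8.16.
hummus only: max(10/2, 6.8/1.9) = 5 servings → $3.00.
broccoli + hummus with both tight: 1.459 servings and 2.811 servings → $3.44.
Cheapest feasible corner: $3.00.

$3.00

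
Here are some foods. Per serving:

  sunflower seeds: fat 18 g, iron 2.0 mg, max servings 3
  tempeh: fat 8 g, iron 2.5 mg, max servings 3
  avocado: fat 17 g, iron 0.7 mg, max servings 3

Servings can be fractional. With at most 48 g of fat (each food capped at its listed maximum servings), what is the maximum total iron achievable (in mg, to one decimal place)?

10.2 mg

Iron per g fat: tempeh 0.3125, sunflower seeds 0.1111, avocado 0.04118.
Take 3 servings of tempeh: uses 24 g fat, +7.5 mg iron (running total 7.5 mg).
Take 1.333 servings of sunflower seeds: uses 24 g fat, +2.7 mg iron (running total 10.2 mg).
Greedy by best ratio exhausts the fat allowance optimally: 10.2 mg.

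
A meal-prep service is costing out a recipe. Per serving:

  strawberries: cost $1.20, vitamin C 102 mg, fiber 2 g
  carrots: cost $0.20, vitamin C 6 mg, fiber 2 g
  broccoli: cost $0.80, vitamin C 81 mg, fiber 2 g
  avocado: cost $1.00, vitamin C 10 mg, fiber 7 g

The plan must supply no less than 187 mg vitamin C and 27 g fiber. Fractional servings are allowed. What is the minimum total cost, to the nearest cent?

$3.55

Check every corner: each single food scaled to meet both minima, and each pair solved so both constraints bind.
strawberries only: max(187/102, 27/2) = 13.5 servings → $16.20.
carrots only: max(187/6, 27/2) = 31.17 servings → $6.23.
broccoli only: max(187/81, 27/2) = 13.5 servings → $10.80.
avocado only: max(187/10, 27/7) = 18.7 servings → $18.70.
strawberries + carrots with both tight: 1.104 servings and 12.4 servings → $3.80.
strawberries + broccoli: intersection lies outside the first quadrant.
strawberries + avocado with both tight: 1.497 servings and 3.429 servings → $5.23.
carrots + broccoli with both tight: 12.09 servings and 1.413 servings → $3.55.
carrots + avocado: the both-tight solution has a negative serving — not a feasible corner.
broccoli + avocado with both tight: 1.899 servings and 3.314 servings → $4.83.
So the least-cost plan costs $3.55.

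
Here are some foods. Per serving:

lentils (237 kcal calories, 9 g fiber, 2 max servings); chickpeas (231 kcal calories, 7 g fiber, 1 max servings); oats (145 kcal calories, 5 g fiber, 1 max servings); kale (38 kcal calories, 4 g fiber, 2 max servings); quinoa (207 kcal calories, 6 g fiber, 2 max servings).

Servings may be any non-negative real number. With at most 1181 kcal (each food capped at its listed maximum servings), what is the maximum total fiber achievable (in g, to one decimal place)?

Fiber per kcal: kale 0.1053, lentils 0.03797, oats 0.03448, chickpeas 0.0303, quinoa 0.02899.
Take 2 servings of kale: uses 76 kcal, +8.0 g fiber (running total 8.0 g).
Take 2 servings of lentils: uses 474 kcal, +18.0 g fiber (running total 26.0 g).
Take 1 serving of oats: uses 145 kcal, +5.0 g fiber (running total 31.0 g).
Take 1 serving of chickpeas: uses 231 kcal, +7.0 g fiber (running total 38.0 g).
Take 1.232 servings of quinoa: uses 255 kcal, +7.4 g fiber (running total 45.4 g).
Greedy by best ratio exhausts the calories allowance optimally: 45.4 g.

45.4 g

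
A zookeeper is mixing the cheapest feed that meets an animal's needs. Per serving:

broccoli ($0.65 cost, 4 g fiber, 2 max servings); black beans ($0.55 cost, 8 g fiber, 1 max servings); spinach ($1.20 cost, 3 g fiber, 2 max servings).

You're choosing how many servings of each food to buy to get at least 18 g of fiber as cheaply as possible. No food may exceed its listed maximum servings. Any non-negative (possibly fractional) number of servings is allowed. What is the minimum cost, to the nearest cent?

Cost per g of fiber: black beans $0.0688, broccoli $0.1625, spinach $0.4000.
Take 1 serving of black beans: +8.0 g fiber for $0.55 (total $0.55, still need 10.0 g).
Take 2 servings of broccoli: +8.0 g fiber for $1.30 (total $1.85, still need 2.0 g).
Take 0.6667 servings of spinach: +2.0 g fiber for $0.80 (total $2.65, still need 0.0 g).
Greedy by cheapest-per-g is optimal for a single linear constraint, so the minimum cost is $2.65.

$2.65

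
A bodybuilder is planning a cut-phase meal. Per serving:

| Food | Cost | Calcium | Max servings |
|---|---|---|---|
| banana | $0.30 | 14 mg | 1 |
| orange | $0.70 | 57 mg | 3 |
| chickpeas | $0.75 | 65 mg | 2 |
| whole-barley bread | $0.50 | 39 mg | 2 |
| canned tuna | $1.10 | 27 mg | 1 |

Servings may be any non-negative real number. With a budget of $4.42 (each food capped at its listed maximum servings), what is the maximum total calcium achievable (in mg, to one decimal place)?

Calcium per dollar: chickpeas 86.67, orange 81.43, whole-barley bread 78, banana 46.67, canned tuna 24.55.
Take 2 servings of chickpeas: spends $1.50, +130.0 mg calcium (running total 130.0 mg).
Take 3 servings of orange: spends $2.10, +171.0 mg calcium (running total 301.0 mg).
Take 1.64 servings of whole-barley bread: spends $0.82, +64.0 mg calcium (running total 365.0 mg).
Filling greedily by calcium-per-dollar is optimal for one linear limit, giving 365.0 mg.

365.0 mg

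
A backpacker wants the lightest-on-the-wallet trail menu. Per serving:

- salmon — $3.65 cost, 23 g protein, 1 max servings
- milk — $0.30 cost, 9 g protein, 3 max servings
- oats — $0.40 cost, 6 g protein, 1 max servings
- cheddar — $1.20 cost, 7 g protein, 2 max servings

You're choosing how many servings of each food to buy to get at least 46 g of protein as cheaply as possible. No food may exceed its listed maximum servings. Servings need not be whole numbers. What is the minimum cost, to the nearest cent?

Cost per g of protein: milk $0.0333, oats $0.0667, salmon $0.1587, cheddar $0.1714.
Take 3 servings of milk: +27.0 g protein for $0.90 (total $0.90, still need 19.0 g).
Take 1 serving of oats: +6.0 g protein for $0.40 (total $1.30, still need 13.0 g).
Take 0.5652 servings of salmon: +13.0 g protein for $2.06 (total $3.36, still need 0.0 g).
Greedy by cheapest-per-g is optimal for a single linear constraint, so the minimum cost is $3.36.

$3.36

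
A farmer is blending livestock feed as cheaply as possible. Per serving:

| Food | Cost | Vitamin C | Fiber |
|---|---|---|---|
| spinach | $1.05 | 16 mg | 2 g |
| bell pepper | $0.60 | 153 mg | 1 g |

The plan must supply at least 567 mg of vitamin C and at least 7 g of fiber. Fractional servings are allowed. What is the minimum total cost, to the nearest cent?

The cheapest plan sits at a corner of the feasible region — with two constraints it uses at most two foods.
spinach only: max(567/16, 7/2) = 35.44 servings → $37.21.
bell pepper only: max(567/153, 7/1) = 7 servings → $4.20.
spinach + bell pepper with both tight: 1.738 servings and 3.524 servings → $3.94.
The minimum over all feasible corners is $3.94.

$3.94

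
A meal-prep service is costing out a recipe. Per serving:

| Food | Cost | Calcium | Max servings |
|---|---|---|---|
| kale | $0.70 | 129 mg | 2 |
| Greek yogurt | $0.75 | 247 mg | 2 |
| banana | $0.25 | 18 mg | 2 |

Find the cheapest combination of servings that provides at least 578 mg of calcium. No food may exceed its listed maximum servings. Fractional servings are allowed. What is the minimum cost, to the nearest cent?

$1.96

Cost per mg of calcium: Greek yogurt $0.0030, kale $0.0054, banana $0.0139.
Take 2 servings of Greek yogurt: +494.0 mg calcium for $1.50 (total $1.50, still need 84.0 mg).
Take 0.6512 servings of kale: +84.0 mg calcium for $0.46 (total $1.96, still need 0.0 mg).
Greedy by cheapest-per-mg is optimal for a single linear constraint, so the minimum cost is $1.96.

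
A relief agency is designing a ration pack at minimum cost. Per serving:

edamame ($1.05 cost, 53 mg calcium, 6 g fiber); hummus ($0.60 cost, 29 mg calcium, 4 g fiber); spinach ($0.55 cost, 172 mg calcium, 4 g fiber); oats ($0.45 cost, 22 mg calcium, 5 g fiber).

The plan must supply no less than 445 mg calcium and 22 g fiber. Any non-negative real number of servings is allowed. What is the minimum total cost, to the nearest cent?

$2.41

A basic optimal solution has at most two foods positive. Try each food alone and each pair with both targets met exactly.
edamame only: max(445/53, 22/6) = 8.396 servings → $8.82.
hummus only: max(445/29, 22/4) = 15.34 servings → $9.21.
spinach only: max(445/172, 22/4) = 5.5 servings → $3.02.
oats only: max(445/22, 22/5) = 20.23 servings → $9.10.
edamame + hummus: the both-tight solution has a negative serving — not a feasible corner.
edamame + spinach with both tight: 2.444 servings and 1.834 servings → $3.57.
edamame + oats with both targets exact would need a negative amount; discard.
hummus + spinach with both tight: 3.503 servings and 1.997 servings → $3.20.
hummus + oats: intersection lies outside the first quadrant.
spinach + oats with both tight: 2.255 servings and 2.596 servings → $2.41.
So the least-cost plan costs $2.41.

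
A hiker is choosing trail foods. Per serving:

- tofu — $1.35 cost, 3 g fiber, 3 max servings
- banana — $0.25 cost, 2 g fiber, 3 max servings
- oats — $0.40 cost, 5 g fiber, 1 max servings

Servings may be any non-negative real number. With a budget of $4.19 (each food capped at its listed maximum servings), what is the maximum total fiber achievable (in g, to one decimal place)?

17.8 g

Fiber per dollar: oats 12.5, banana 8, tofu 2.222.
Take 1 serving of oats: spends $0.40, +5.0 g fiber (running total 5.0 g).
Take 3 servings of banana: spends $0.75, +6.0 g fiber (running total 11.0 g).
Take 2.252 servings of tofu: spends $3.04, +6.8 g fiber (running total 17.8 g).
Filling greedily by fiber-per-dollar is optimal for one linear limit, giving 17.8 g.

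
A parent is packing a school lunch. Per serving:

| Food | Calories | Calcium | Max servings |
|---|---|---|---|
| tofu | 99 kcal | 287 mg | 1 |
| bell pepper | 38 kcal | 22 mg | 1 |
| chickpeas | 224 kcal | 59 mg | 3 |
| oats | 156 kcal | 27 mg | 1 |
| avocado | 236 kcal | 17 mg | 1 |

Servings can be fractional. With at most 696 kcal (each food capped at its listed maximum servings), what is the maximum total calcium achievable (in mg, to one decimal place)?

456.2 mg

Calcium per kcal: tofu 2.899, bell pepper 0.5789, chickpeas 0.2634, oats 0.1731, avocado 0.07203.
Take 1 serving of tofu: uses 99 kcal, +287.0 mg calcium (running total 287.0 mg).
Take 1 serving of bell pepper: uses 38 kcal, +22.0 mg calcium (running total 309.0 mg).
Take 2.496 servings of chickpeas: uses 559 kcal, +147.2 mg calcium (running total 456.2 mg).
Greedy by best ratio exhausts the calories allowance optimally: 456.2 mg.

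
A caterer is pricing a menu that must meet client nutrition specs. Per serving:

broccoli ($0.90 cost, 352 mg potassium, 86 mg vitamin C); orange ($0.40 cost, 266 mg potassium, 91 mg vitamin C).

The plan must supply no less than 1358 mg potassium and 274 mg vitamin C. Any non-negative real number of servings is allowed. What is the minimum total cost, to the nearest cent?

Check every corner: each single food scaled to meet both minima, and each pair solved so both constraints bind.
broccoli only: max(1358/352, 274/86) = 3.858 servings → $3.47.
orange only: max(1358/266, 274/91) = 5.105 servings → $2.04.
broccoli + orange: intersection lies outside the first quadrant.
The minimum over all feasible corners is $2.04.

$2.04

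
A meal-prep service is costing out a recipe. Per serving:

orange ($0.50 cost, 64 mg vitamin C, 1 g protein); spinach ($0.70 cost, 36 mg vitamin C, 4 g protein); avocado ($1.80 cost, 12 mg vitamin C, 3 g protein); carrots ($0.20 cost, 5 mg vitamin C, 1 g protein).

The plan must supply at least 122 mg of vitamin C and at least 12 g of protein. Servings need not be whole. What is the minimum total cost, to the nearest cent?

Two binding constraints pin down two serving amounts, so the optimal mix uses at most two foods. The candidates are each food alone (scaled to the tighter of vitamin C/protein) and each pair with both constraints tight.
orange only: max(122/64, 12/1) = 12 servings → $6.00.
spinach only: max(122/36, 12/4) = 3.389 servings → $2.37.
avocado only: max(122/12, 12/3) = 10.17 servings → $18.30.
carrots only: max(122/5, 12/1) = 24.4 servings → $4.88.
orange + spinach with both tight: 0.2545 servings and 2.936 servings → $2.18.
orange + avocado with both tight: 1.233 servings and 3.589 servings → $7.08.
orange + carrots with both tight: 1.051 servings and 10.95 servings → $2.72.
spinach + avocado: the both-tight solution has a negative serving — not a feasible corner.
spinach + carrots with both targets exact would need a negative amount; discard.
avocado + carrots: the both-tight solution has a negative serving — not a feasible corner.
The minimum over all feasible corners is $2.18.

$2.18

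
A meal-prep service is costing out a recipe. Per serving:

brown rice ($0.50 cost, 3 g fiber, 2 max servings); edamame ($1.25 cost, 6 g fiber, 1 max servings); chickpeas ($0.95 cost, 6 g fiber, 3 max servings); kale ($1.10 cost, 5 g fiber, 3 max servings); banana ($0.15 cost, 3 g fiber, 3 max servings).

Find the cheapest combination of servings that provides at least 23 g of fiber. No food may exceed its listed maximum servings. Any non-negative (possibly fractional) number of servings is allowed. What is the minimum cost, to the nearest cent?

Cost per g of fiber: banana $0.0500, chickpeas $0.1583, brown rice $0.1667, edamame $0.2083, kale $0.2200.
Take 3 servings of banana: +9.0 g fiber for $0.45 (total $0.45, still need 14.0 g).
Take 2.333 servings of chickpeas: +14.0 g fiber for $2.22 (total $2.67, still need 0.0 g).
Filling from the cheapest source first is optimal under one linear minimum: $2.67.

$2.67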